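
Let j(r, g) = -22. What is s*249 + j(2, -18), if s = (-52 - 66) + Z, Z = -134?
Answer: -62770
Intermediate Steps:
s = -252 (s = (-52 - 66) - 134 = -118 - 134 = -252)
s*249 + j(2, -18) = -252*249 - 22 = -62748 - 22 = -62770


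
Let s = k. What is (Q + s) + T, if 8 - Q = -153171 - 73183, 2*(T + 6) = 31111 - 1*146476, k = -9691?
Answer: 317965/2 ≈ 1.5898e+5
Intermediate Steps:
T = -115377/2 (T = -6 + (31111 - 1*146476)/2 = -6 + (31111 - 146476)/2 = -6 + (1/2)*(-115365) = -6 - 115365/2 = -115377/2 ≈ -57689.)
s = -9691
Q = 226362 (Q = 8 - (-153171 - 73183) = 8 - 1*(-226354) = 8 + 226354 = 226362)
(Q + s) + T = (226362 - 9691) - 115377/2 = 216671 - 115377/2 = 317965/2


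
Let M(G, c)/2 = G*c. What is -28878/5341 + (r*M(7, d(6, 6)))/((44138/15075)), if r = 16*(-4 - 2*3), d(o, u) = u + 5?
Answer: -992589192582/117870529 ≈ -8421.0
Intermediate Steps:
d(o, u) = 5 + u
M(G, c) = 2*G*c (M(G, c) = 2*(G*c) = 2*G*c)
r = -160 (r = 16*(-4 - 6) = 16*(-10) = -160)
-28878/5341 + (r*M(7, d(6, 6)))/((44138/15075)) = -28878/5341 + (-320*7*(5 + 6))/((44138/15075)) = -28878*1/5341 + (-320*7*11)/((44138*(1/15075))) = -28878/5341 + (-160*154)/(44138/15075) = -28878/5341 - 24640*15075/44138 = -28878/5341 - 185724000/22069 = -992589192582/117870529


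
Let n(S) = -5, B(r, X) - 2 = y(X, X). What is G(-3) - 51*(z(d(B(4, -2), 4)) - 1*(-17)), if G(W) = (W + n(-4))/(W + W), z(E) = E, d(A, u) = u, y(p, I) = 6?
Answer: -3209/3 ≈ -1069.7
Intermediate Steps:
B(r, X) = 8 (B(r, X) = 2 + 6 = 8)
G(W) = (-5 + W)/(2*W) (G(W) = (W - 5)/(W + W) = (-5 + W)/((2*W)) = (-5 + W)*(1/(2*W)) = (-5 + W)/(2*W))
G(-3) - 51*(z(d(B(4, -2), 4)) - 1*(-17)) = (½)*(-5 - 3)/(-3) - 51*(4 - 1*(-17)) = (½)*(-⅓)*(-8) - 51*(4 + 17) = 4/3 - 51*21 = 4/3 - 1071 = -3209/3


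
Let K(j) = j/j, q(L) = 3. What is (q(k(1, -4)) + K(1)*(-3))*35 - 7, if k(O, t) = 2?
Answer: -7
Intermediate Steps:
K(j) = 1
(q(k(1, -4)) + K(1)*(-3))*35 - 7 = (3 + 1*(-3))*35 - 7 = (3 - 3)*35 - 7 = 0*35 - 7 = 0 - 7 = -7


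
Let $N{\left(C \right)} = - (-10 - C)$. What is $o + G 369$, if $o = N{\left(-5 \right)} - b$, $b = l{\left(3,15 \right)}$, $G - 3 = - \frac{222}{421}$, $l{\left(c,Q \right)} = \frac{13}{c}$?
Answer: $\frac{1153229}{1263} \approx 913.09$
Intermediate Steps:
$N{\left(C \right)} = 10 + C$
$G = \frac{1041}{421}$ ($G = 3 - \frac{222}{421} = \frac{1041}{421} \approx 2.4727$)
$b = \frac{13}{3} \approx 4.3333$
$o = \frac{2}{3}$ ($o = \left(10 - 5\right) - \frac{13}{3} = 5 - \frac{13}{3} = \frac{2}{3} \approx 0.66667$)
$o + G 369 = \frac{2}{3} + \frac{1041}{421} \cdot 369 = \frac{2}{3} + \frac{384129}{421} = \frac{1153229}{1263}$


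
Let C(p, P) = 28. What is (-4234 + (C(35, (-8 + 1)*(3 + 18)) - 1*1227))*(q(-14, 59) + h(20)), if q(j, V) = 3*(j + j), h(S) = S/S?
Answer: 450939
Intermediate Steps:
h(S) = 1
q(j, V) = 6*j (q(j, V) = 3*(2*j) = 6*j)
(-4234 + (C(35, (-8 + 1)*(3 + 18)) - 1*1227))*(q(-14, 59) + h(20)) = (-4234 + (28 - 1*1227))*(6*(-14) + 1) = (-4234 + (28 - 1227))*(-84 + 1) = (-4234 - 1199)*(-83) = -5433*(-83) = 450939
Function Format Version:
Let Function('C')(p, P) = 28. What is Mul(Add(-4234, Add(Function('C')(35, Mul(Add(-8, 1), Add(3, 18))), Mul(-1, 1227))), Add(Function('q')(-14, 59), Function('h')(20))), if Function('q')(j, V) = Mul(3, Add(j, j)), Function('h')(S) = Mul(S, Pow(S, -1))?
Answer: 450939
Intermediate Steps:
Function('h')(S) = 1
Function('q')(j, V) = Mul(6, j) (Function('q')(j, V) = Mul(3, Mul(2, j)) = Mul(6, j))
Mul(Add(-4234, Add(Function('C')(35, Mul(Add(-8, 1), Add(3, 18))), Mul(-1, 1227))), Add(Function('q')(-14, 59), Function('h')(20))) = Mul(Add(-4234, Add(28, Mul(-1, 1227))), Add(Mul(6, -14), 1)) = Mul(Add(-4234, Add(28, -1227)), Add(-84, 1)) = Mul(Add(-4234, -1199), -83) = Mul(-5433, -83) = 450939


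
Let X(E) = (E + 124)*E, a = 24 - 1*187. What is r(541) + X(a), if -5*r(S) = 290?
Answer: 6299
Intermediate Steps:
a = -163 (a = 24 - 187 = -163)
X(E) = E*(124 + E) (X(E) = (124 + E)*E = E*(124 + E))
r(S) = -58 (r(S) = -⅕*290 = -58)
r(541) + X(a) = -58 - 163*(124 - 163) = -58 - 163*(-39) = -58 + 6357 = 6299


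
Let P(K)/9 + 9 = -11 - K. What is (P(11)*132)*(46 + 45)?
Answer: -3351348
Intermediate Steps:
P(K) = -180 - 9*K (P(K) = -81 + 9*(-11 - K) = -81 + (-99 - 9*K) = -180 - 9*K)
(P(11)*132)*(46 + 45) = ((-180 - 9*11)*132)*(46 + 45) = ((-180 - 99)*132)*91 = -279*132*91 = -36828*91 = -3351348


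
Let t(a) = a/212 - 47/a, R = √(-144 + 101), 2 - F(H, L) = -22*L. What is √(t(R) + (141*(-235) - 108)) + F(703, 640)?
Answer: 14082 + √(-690635425452 + 22805953*I*√43)/4558 ≈ 14082.0 + 182.33*I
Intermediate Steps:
F(H, L) = 2 + 22*L (F(H, L) = 2 - (-22)*L = 2 + 22*L)
R = I*√43 (R = √(-43) = I*√43 ≈ 6.5574*I)
t(a) = -47/a + a/212 (t(a) = a*(1/212) - 47/a = a/212 - 47/a = -47/a + a/212)
√(t(R) + (141*(-235) - 108)) + F(703, 640) = √((-47*(-I*√43/43) + (I*√43)/212) + (141*(-235) - 108)) + (2 + 22*640) = √((-(-47)*I*√43/43 + I*√43/212) + (-33135 - 108)) + (2 + 14080) = √((47*I*√43/43 + I*√43/212) - 33243) + 14082 = √(10007*I*√43/9116 - 33243) + 14082 = √(-33243 + 10007*I*√43/9116) + 14082 = 14082 + √(-33243 + 10007*I*√43/9116)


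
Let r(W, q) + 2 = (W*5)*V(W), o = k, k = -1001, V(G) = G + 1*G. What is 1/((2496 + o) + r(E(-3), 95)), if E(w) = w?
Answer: 1/1583 ≈ 0.00063171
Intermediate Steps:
V(G) = 2*G (V(G) = G + G = 2*G)
o = -1001
r(W, q) = -2 + 10*W**2 (r(W, q) = -2 + (W*5)*(2*W) = -2 + (5*W)*(2*W) = -2 + 10*W**2)
1/((2496 + o) + r(E(-3), 95)) = 1/((2496 - 1001) + (-2 + 10*(-3)**2)) = 1/(1495 + (-2 + 10*9)) = 1/(1495 + (-2 + 90)) = 1/(1495 + 88) = 1/1583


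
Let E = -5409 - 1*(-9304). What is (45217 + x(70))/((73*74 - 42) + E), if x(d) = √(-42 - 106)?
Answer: 45217/9255 + 2*I*√37/9255 ≈ 4.8857 + 0.0013145*I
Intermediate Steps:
E = 3895 (E = -5409 + 9304 = 3895)
x(d) = 2*I*√37 (x(d) = √(-148) = 2*I*√37)
(45217 + x(70))/((73*74 - 42) + E) = (45217 + 2*I*√37)/((73*74 - 42) + 3895) = (45217 + 2*I*√37)/((5402 - 42) + 3895) = (45217 + 2*I*√37)/(5360 + 3895) = (45217 + 2*I*√37)/9255 = (45217 + 2*I*√37)*(1/9255) = 45217/9255 + 2*I*√37/9255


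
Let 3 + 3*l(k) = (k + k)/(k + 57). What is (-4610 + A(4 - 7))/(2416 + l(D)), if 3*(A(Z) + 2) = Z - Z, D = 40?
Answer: -1342092/702845 ≈ -1.9095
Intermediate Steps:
A(Z) = -2 (A(Z) = -2 + (Z - Z)/3 = -2 + (⅓)*0 = -2 + 0 = -2)
l(k) = -1 + 2*k/(3*(57 + k)) (l(k) = -1 + ((k + k)/(k + 57))/3 = -1 + ((2*k)/(57 + k))/3 = -1 + (2*k/(57 + k))/3 = -1 + 2*k/(3*(57 + k)))
(-4610 + A(4 - 7))/(2416 + l(D)) = (-4610 - 2)/(2416 + (-171 - 1*40)/(3*(57 + 40))) = -4612/(2416 + (⅓)*(-171 - 40)/97) = -4612/(2416 + (⅓)*(1/97)*(-211)) = -4612/(2416 - 211/291) = -4612/702845/291 = -4612*291/702845 = -1342092/702845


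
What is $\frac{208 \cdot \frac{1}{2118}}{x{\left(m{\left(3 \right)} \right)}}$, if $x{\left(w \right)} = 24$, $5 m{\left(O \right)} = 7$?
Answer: $\frac{13}{3177} \approx 0.0040919$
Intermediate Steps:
$m{\left(O \right)} = \frac{7}{5}$ ($m{\left(O \right)} = \frac{1}{5} \cdot 7 = \frac{7}{5}$)
$\frac{208 \cdot \frac{1}{2118}}{x{\left(m{\left(3 \right)} \right)}} = \frac{208 \cdot \frac{1}{2118}}{24} = 208 \cdot \frac{1}{2118} \cdot \frac{1}{24} = \frac{104}{1059} \cdot \frac{1}{24} = \frac{13}{3177}$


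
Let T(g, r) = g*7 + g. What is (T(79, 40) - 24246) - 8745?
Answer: -32359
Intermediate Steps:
T(g, r) = 8*g (T(g, r) = 7*g + g = 8*g)
(T(79, 40) - 24246) - 8745 = (8*79 - 24246) - 8745 = (632 - 24246) - 8745 = -23614 - 8745 = -32359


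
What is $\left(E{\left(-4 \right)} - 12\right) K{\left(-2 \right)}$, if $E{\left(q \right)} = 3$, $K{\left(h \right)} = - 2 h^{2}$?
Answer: $72$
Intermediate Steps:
$\left(E{\left(-4 \right)} - 12\right) K{\left(-2 \right)} = \left(3 - 12\right) \left(- 2 \left(-2\right)^{2}\right) = - 9 \left(\left(-2\right) 4\right) = \left(-9\right) \left(-8\right) = 72$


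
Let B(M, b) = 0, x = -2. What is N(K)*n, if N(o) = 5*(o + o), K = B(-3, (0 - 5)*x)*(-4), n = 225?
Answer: 0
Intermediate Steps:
K = 0 (K = 0*(-4) = 0)
N(o) = 10*o (N(o) = 5*(2*o) = 10*o)
N(K)*n = (10*0)*225 = 0*225 = 0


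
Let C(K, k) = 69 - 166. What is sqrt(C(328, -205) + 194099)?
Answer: sqrt(194002) ≈ 440.46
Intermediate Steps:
C(K, k) = -97
sqrt(C(328, -205) + 194099) = sqrt(-97 + 194099) = sqrt(194002)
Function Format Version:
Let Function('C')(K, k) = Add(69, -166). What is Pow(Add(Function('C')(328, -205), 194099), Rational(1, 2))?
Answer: Pow(194002, Rational(1, 2)) ≈ 440.46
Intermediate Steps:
Function('C')(K, k) = -97
Pow(Add(Function('C')(328, -205), 194099), Rational(1, 2)) = Pow(Add(-97, 194099), Rational(1, 2)) = Pow(194002, Rational(1, 2))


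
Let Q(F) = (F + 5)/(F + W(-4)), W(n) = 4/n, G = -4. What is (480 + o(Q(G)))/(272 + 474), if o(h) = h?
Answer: 2399/3730 ≈ 0.64316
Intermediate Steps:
Q(F) = (5 + F)/(-1 + F) (Q(F) = (F + 5)/(F + 4/(-4)) = (5 + F)/(F + 4*(-¼)) = (5 + F)/(F - 1) = (5 + F)/(-1 + F))
(480 + o(Q(G)))/(272 + 474) = (480 + (5 - 4)/(-1 - 4))/(272 + 474) = (480 + 1/(-5))/746 = (480 - ⅕*1)*(1/746) = (480 - ⅕)*(1/746) = (2399/5)*(1/746) = 2399/3730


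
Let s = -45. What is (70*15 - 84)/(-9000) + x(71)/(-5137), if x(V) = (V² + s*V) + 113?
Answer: -3765557/7705500 ≈ -0.48868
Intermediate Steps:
x(V) = 113 + V² - 45*V (x(V) = (V² - 45*V) + 113 = 113 + V² - 45*V)
(70*15 - 84)/(-9000) + x(71)/(-5137) = (70*15 - 84)/(-9000) + (113 + 71² - 45*71)/(-5137) = (1050 - 84)*(-1/9000) + (113 + 5041 - 3195)*(-1/5137) = 966*(-1/9000) + 1959*(-1/5137) = -161/1500 - 1959/5137 = -3765557/7705500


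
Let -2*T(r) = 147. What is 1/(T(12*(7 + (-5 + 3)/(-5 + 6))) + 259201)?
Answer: 2/518255 ≈ 3.8591e-6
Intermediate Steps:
T(r) = -147/2 (T(r) = -½*147 = -147/2)
1/(T(12*(7 + (-5 + 3)/(-5 + 6))) + 259201) = 1/(-147/2 + 259201) = 1/(518255/2) = 2/518255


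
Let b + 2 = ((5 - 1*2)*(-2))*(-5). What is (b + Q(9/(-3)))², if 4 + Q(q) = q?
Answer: 441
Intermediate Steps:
Q(q) = -4 + q
b = 28 (b = -2 + ((5 - 1*2)*(-2))*(-5) = -2 + ((5 - 2)*(-2))*(-5) = -2 + (3*(-2))*(-5) = -2 - 6*(-5) = -2 + 30 = 28)
(b + Q(9/(-3)))² = (28 + (-4 + 9/(-3)))² = (28 + (-4 + 9*(-⅓)))² = (28 + (-4 - 3))² = (28 - 7)² = 21² = 441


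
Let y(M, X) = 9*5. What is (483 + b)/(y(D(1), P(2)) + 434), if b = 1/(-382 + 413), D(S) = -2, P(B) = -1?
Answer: 14974/14849 ≈ 1.0084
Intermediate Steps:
y(M, X) = 45
b = 1/31 ≈ 0.032258
(483 + b)/(y(D(1), P(2)) + 434) = (483 + 1/31)/(45 + 434) = (14974/31)/479 = (14974/31)*(1/479) = 14974/14849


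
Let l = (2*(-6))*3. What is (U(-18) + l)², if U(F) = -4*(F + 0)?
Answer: 1296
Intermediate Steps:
U(F) = -4*F
l = -36 (l = -12*3 = -36)
(U(-18) + l)² = (-4*(-18) - 36)² = (72 - 36)² = 36² = 1296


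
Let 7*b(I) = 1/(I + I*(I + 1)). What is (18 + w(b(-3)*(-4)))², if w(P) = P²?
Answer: 63266116/194481 ≈ 325.31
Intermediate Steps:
b(I) = 1/(7*(I + I*(1 + I))) (b(I) = 1/(7*(I + I*(I + 1))) = 1/(7*(I + I*(1 + I))))
(18 + w(b(-3)*(-4)))² = (18 + (((⅐)/(-3*(2 - 3)))*(-4))²)² = (18 + (((⅐)*(-⅓)/(-1))*(-4))²)² = (18 + (((⅐)*(-⅓)*(-1))*(-4))²)² = (18 + ((1/21)*(-4))²)² = (18 + (-4/21)²)² = (18 + 16/441)² = (7954/441)² = 63266116/194481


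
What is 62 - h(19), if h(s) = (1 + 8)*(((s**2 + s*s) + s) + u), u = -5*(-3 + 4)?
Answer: -6562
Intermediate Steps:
u = -5 (u = -5*1 = -5)
h(s) = -45 + 9*s + 18*s**2 (h(s) = (1 + 8)*(((s**2 + s*s) + s) - 5) = 9*(((s**2 + s**2) + s) - 5) = 9*((2*s**2 + s) - 5) = 9*((s + 2*s**2) - 5) = 9*(-5 + s + 2*s**2) = -45 + 9*s + 18*s**2)
62 - h(19) = 62 - (-45 + 9*19 + 18*19**2) = 62 - (-45 + 171 + 18*361) = 62 - (-45 + 171 + 6498) = 62 - 1*6624 = 62 - 6624 = -6562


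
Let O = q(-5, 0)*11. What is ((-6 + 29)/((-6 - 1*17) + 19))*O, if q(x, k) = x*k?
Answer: 0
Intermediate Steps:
q(x, k) = k*x
O = 0 (O = (0*(-5))*11 = 0*11 = 0)
((-6 + 29)/((-6 - 1*17) + 19))*O = ((-6 + 29)/((-6 - 1*17) + 19))*0 = (23/((-6 - 17) + 19))*0 = (23/(-23 + 19))*0 = (23/(-4))*0 = (23*(-1/4))*0 = -23/4*0 = 0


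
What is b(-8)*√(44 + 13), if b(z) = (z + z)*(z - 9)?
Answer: 272*√57 ≈ 2053.6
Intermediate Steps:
b(z) = 2*z*(-9 + z) (b(z) = (2*z)*(-9 + z) = 2*z*(-9 + z))
b(-8)*√(44 + 13) = (2*(-8)*(-9 - 8))*√(44 + 13) = (2*(-8)*(-17))*√57 = 272*√57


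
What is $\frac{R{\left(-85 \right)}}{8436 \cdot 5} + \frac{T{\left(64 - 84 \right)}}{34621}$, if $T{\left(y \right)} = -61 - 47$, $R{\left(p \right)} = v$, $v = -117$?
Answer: $- \frac{2868699}{486771260} \approx -0.0058933$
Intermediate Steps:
$R{\left(p \right)} = -117$
$T{\left(y \right)} = -108$ ($T{\left(y \right)} = -61 - 47 = -108$)
$\frac{R{\left(-85 \right)}}{8436 \cdot 5} + \frac{T{\left(64 - 84 \right)}}{34621} = - \frac{117}{8436 \cdot 5} - \frac{108}{34621} = - \frac{117}{42180} - \frac{108}{34621} = \left(-117\right) \frac{1}{42180} - \frac{108}{34621} = - \frac{39}{14060} - \frac{108}{34621} = - \frac{2868699}{486771260}$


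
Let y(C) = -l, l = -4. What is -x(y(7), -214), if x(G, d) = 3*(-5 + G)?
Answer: 3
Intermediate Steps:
y(C) = 4 (y(C) = -1*(-4) = 4)
x(G, d) = -15 + 3*G
-x(y(7), -214) = -(-15 + 3*4) = -(-15 + 12) = -1*(-3) = 3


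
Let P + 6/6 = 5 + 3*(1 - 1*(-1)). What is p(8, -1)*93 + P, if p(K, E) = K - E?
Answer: 847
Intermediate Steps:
P = 10 (P = -1 + (5 + 3*(1 - 1*(-1))) = -1 + (5 + 3*(1 + 1)) = -1 + (5 + 3*2) = -1 + (5 + 6) = -1 + 11 = 10)
p(8, -1)*93 + P = (8 - 1*(-1))*93 + 10 = (8 + 1)*93 + 10 = 9*93 + 10 = 837 + 10 = 847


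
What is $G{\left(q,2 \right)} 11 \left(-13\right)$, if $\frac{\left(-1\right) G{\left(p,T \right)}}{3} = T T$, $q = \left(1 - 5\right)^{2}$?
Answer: $1716$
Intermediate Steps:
$q = 16$ ($q = \left(1 - 5\right)^{2} = \left(-4\right)^{2} = 16$)
$G{\left(p,T \right)} = - 3 T^{2}$ ($G{\left(p,T \right)} = - 3 T T = - 3 T^{2}$)
$G{\left(q,2 \right)} 11 \left(-13\right) = - 3 \cdot 2^{2} \cdot 11 \left(-13\right) = \left(-3\right) 4 \cdot 11 \left(-13\right) = \left(-12\right) 11 \left(-13\right) = \left(-132\right) \left(-13\right) = 1716$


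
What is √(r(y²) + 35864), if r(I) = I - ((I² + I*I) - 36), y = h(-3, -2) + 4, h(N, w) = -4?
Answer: 10*√359 ≈ 189.47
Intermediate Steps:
y = 0 (y = -4 + 4 = 0)
r(I) = 36 + I - 2*I² (r(I) = I - ((I² + I²) - 36) = I - (2*I² - 36) = I - (-36 + 2*I²) = I + (36 - 2*I²) = 36 + I - 2*I²)
√(r(y²) + 35864) = √((36 + 0² - 2*(0²)²) + 35864) = √((36 + 0 - 2*0²) + 35864) = √((36 + 0 - 2*0) + 35864) = √((36 + 0 + 0) + 35864) = √(36 + 35864) = √35900 = 10*√359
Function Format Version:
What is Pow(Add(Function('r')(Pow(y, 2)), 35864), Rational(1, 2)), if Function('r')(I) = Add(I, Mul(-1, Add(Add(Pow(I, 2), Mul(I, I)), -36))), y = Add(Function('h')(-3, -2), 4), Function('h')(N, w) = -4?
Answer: Mul(10, Pow(359, Rational(1, 2))) ≈ 189.47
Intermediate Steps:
y = 0 (y = Add(-4, 4) = 0)
Function('r')(I) = Add(36, I, Mul(-2, Pow(I, 2))) (Function('r')(I) = Add(I, Mul(-1, Add(Add(Pow(I, 2), Pow(I, 2)), -36))) = Add(I, Mul(-1, Add(Mul(2, Pow(I, 2)), -36))) = Add(I, Mul(-1, Add(-36, Mul(2, Pow(I, 2))))) = Add(I, Add(36, Mul(-2, Pow(I, 2)))) = Add(36, I, Mul(-2, Pow(I, 2))))
Pow(Add(Function('r')(Pow(y, 2)), 35864), Rational(1, 2)) = Pow(Add(Add(36, Pow(0, 2), Mul(-2, Pow(Pow(0, 2), 2))), 35864), Rational(1, 2)) = Pow(Add(Add(36, 0, Mul(-2, Pow(0, 2))), 35864), Rational(1, 2)) = Pow(Add(Add(36, 0, Mul(-2, 0)), 35864), Rational(1, 2)) = Pow(Add(Add(36, 0, 0), 35864), Rational(1, 2)) = Pow(Add(36, 35864), Rational(1, 2)) = Pow(35900, Rational(1, 2)) = Mul(10, Pow(359, Rational(1, 2)))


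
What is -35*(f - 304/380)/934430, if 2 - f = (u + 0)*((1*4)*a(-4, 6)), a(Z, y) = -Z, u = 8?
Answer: 317/66745 ≈ 0.0047494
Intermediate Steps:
f = -126 (f = 2 - (8 + 0)*(1*4)*(-1*(-4)) = 2 - 8*4*4 = 2 - 8*16 = 2 - 1*128 = 2 - 128 = -126)
-35*(f - 304/380)/934430 = -35*(-126 - 304/380)/934430 = -35*(-126 - 304*1/380)*(1/934430) = -35*(-126 - ⅘)*(1/934430) = -35*(-634/5)*(1/934430) = 4438*(1/934430) = 317/66745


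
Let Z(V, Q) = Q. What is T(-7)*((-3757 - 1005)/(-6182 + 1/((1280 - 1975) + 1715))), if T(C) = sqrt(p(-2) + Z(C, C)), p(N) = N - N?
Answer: 4857240*I*sqrt(7)/6305639 ≈ 2.038*I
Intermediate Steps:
p(N) = 0
T(C) = sqrt(C) (T(C) = sqrt(0 + C) = sqrt(C))
T(-7)*((-3757 - 1005)/(-6182 + 1/((1280 - 1975) + 1715))) = sqrt(-7)*((-3757 - 1005)/(-6182 + 1/((1280 - 1975) + 1715))) = (I*sqrt(7))*(-4762/(-6182 + 1/(-695 + 1715))) = (I*sqrt(7))*(-4762/(-6182 + 1/1020)) = (I*sqrt(7))*(-4762/(-6305639/1020)) = (I*sqrt(7))*(-4762*(-1020/6305639)) = (I*sqrt(7))*(4857240/6305639) = 4857240*I*sqrt(7)/6305639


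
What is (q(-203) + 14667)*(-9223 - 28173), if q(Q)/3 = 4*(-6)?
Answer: -545794620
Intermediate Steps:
q(Q) = -72 (q(Q) = 3*(4*(-6)) = 3*(-24) = -72)
(q(-203) + 14667)*(-9223 - 28173) = (-72 + 14667)*(-9223 - 28173) = 14595*(-37396) = -545794620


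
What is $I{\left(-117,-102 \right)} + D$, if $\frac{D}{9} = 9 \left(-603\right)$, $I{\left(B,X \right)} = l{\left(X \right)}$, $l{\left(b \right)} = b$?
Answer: $-48945$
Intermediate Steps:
$I{\left(B,X \right)} = X$
$D = -48843$ ($D = 9 \cdot 9 \left(-603\right) = 9 \left(-5427\right) = -48843$)
$I{\left(-117,-102 \right)} + D = -102 - 48843 = -48945$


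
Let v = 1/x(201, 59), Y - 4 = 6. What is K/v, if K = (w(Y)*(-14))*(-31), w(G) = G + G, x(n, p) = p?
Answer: 512120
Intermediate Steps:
Y = 10 (Y = 4 + 6 = 10)
w(G) = 2*G
v = 1/59 ≈ 0.016949
K = 8680 (K = ((2*10)*(-14))*(-31) = (20*(-14))*(-31) = -280*(-31) = 8680)
K/v = 8680/(1/59) = 8680*59 = 512120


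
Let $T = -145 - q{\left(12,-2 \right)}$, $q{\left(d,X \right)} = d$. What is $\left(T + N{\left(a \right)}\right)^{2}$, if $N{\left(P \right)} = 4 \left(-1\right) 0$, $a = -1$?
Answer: $24649$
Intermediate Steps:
$N{\left(P \right)} = 0$ ($N{\left(P \right)} = \left(-4\right) 0 = 0$)
$T = -157$ ($T = -145 - 12 = -157$)
$\left(T + N{\left(a \right)}\right)^{2} = \left(-157 + 0\right)^{2} = \left(-157\right)^{2} = 24649$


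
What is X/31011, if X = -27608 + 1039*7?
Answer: -20335/31011 ≈ -0.65574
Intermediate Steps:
X = -20335 (X = -27608 + 7273 = -20335)
X/31011 = -20335/31011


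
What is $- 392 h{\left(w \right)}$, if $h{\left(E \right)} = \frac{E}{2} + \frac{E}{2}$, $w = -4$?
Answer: $1568$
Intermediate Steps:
$h{\left(E \right)} = E$ ($h{\left(E \right)} = E \frac{1}{2} + E \frac{1}{2} = \frac{E}{2} + \frac{E}{2} = E$)
$- 392 h{\left(w \right)} = \left(-392\right) \left(-4\right) = 1568$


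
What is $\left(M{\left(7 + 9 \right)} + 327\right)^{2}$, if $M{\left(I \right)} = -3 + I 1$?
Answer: $115600$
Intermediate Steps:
$M{\left(I \right)} = -3 + I$
$\left(M{\left(7 + 9 \right)} + 327\right)^{2} = \left(\left(-3 + \left(7 + 9\right)\right) + 327\right)^{2} = \left(\left(-3 + 16\right) + 327\right)^{2} = \left(13 + 327\right)^{2} = 340^{2} = 115600$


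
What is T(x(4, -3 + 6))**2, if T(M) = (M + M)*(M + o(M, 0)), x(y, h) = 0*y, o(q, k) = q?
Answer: 0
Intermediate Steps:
x(y, h) = 0
T(M) = 4*M**2 (T(M) = (M + M)*(M + M) = (2*M)*(2*M) = 4*M**2)
T(x(4, -3 + 6))**2 = (4*0**2)**2 = (4*0)**2 = 0**2 = 0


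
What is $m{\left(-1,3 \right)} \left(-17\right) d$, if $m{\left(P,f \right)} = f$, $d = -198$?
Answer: $10098$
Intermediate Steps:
$m{\left(-1,3 \right)} \left(-17\right) d = 3 \left(-17\right) \left(-198\right) = \left(-51\right) \left(-198\right) = 10098$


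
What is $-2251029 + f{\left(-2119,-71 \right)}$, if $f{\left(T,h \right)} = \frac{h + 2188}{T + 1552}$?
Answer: $- \frac{1276335560}{567} \approx -2.251 \cdot 10^{6}$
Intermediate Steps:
$f{\left(T,h \right)} = \frac{2188 + h}{1552 + T}$
$-2251029 + f{\left(-2119,-71 \right)} = -2251029 + \frac{2188 - 71}{1552 - 2119} = -2251029 + \frac{1}{-567} \cdot 2117 = -2251029 - \frac{2117}{567} = - \frac{1276335560}{567}$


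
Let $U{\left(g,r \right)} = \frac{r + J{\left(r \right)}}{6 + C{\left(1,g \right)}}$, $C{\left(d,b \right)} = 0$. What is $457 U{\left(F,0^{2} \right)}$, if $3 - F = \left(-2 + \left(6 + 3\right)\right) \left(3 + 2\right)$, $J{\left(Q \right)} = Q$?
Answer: $0$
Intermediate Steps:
$F = -32$ ($F = 3 - \left(-2 + \left(6 + 3\right)\right) \left(3 + 2\right) = 3 - \left(-2 + 9\right) 5 = 3 - 7 \cdot 5 = 3 - 35 = -32$)
$U{\left(g,r \right)} = \frac{r}{3}$ ($U{\left(g,r \right)} = \frac{r + r}{6 + 0} = \frac{2 r}{6} = 2 r \frac{1}{6} = \frac{r}{3}$)
$457 U{\left(F,0^{2} \right)} = 457 \frac{0^{2}}{3} = 457 \cdot \frac{1}{3} \cdot 0 = 457 \cdot 0 = 0$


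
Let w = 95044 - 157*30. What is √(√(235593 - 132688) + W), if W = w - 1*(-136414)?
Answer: √(226748 + √102905) ≈ 476.52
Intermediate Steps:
w = 90334 (w = 95044 - 4710 = 90334)
W = 226748 (W = 90334 - 1*(-136414) = 90334 + 136414 = 226748)
√(√(235593 - 132688) + W) = √(√(235593 - 132688) + 226748) = √(√102905 + 226748) = √(226748 + √102905)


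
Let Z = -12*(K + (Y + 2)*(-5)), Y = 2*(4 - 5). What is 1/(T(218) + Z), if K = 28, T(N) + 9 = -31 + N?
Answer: -1/158 ≈ -0.0063291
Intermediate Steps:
T(N) = -40 + N (T(N) = -9 + (-31 + N) = -40 + N)
Y = -2 (Y = 2*(-1) = -2)
Z = -336 (Z = -12*(28 + (-2 + 2)*(-5)) = -12*(28 + 0*(-5)) = -12*(28 + 0) = -12*28 = -336)
1/(T(218) + Z) = 1/((-40 + 218) - 336) = 1/(178 - 336) = 1/(-158) = -1/158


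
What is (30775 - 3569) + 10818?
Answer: 38024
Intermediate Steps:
(30775 - 3569) + 10818 = 27206 + 10818 = 38024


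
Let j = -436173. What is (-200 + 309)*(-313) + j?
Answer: -470290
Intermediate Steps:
(-200 + 309)*(-313) + j = (-200 + 309)*(-313) - 436173 = 109*(-313) - 436173 = -34117 - 436173 = -470290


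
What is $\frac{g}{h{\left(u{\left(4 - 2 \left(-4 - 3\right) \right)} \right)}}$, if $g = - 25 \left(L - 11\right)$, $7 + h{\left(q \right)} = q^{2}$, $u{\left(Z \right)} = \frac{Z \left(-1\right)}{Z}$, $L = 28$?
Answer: $\frac{425}{6} \approx 70.833$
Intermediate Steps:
$u{\left(Z \right)} = -1$ ($u{\left(Z \right)} = \frac{\left(-1\right) Z}{Z} = -1$)
$h{\left(q \right)} = -7 + q^{2}$
$g = -425$ ($g = - 25 \left(28 - 11\right) = \left(-25\right) 17 = -425$)
$\frac{g}{h{\left(u{\left(4 - 2 \left(-4 - 3\right) \right)} \right)}} = - \frac{425}{-7 + \left(-1\right)^{2}} = - \frac{425}{-7 + 1} = - \frac{425}{-6} = \left(-425\right) \left(- \frac{1}{6}\right) = \frac{425}{6}$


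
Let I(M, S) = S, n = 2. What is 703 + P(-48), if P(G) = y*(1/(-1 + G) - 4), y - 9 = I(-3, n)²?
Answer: 31886/49 ≈ 650.73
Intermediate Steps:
y = 13 (y = 9 + 2² = 9 + 4 = 13)
P(G) = -52 + 13/(-1 + G) (P(G) = 13*(1/(-1 + G) - 4) = 13*(-4 + 1/(-1 + G)) = -52 + 13/(-1 + G))
703 + P(-48) = 703 + 13*(5 - 4*(-48))/(-1 - 48) = 703 + 13*(5 + 192)/(-49) = 703 + 13*(-1/49)*197 = 703 - 2561/49 = 31886/49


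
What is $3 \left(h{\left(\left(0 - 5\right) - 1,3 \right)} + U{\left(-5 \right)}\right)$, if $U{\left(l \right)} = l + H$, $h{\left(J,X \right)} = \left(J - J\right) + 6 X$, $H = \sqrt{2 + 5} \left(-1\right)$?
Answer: $39 - 3 \sqrt{7} \approx 31.063$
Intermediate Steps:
$H = - \sqrt{7}$ ($H = \sqrt{7} \left(-1\right) = - \sqrt{7} \approx -2.6458$)
$h{\left(J,X \right)} = 6 X$ ($h{\left(J,X \right)} = 0 + 6 X = 6 X$)
$U{\left(l \right)} = l - \sqrt{7}$
$3 \left(h{\left(\left(0 - 5\right) - 1,3 \right)} + U{\left(-5 \right)}\right) = 3 \left(6 \cdot 3 - \left(5 + \sqrt{7}\right)\right) = 3 \left(18 - \left(5 + \sqrt{7}\right)\right) = 3 \left(13 - \sqrt{7}\right) = 39 - 3 \sqrt{7}$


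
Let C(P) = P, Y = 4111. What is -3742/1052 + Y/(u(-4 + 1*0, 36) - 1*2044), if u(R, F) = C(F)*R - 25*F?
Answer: -3970017/812144 ≈ -4.8883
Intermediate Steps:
u(R, F) = -25*F + F*R (u(R, F) = F*R - 25*F = -25*F + F*R)
-3742/1052 + Y/(u(-4 + 1*0, 36) - 1*2044) = -3742/1052 + 4111/(36*(-25 + (-4 + 1*0)) - 1*2044) = -3742*1/1052 + 4111/(36*(-25 + (-4 + 0)) - 2044) = -1871/526 + 4111/(36*(-25 - 4) - 2044) = -1871/526 + 4111/(36*(-29) - 2044) = -1871/526 + 4111/(-1044 - 2044) = -1871/526 + 4111/(-3088) = -1871/526 + 4111*(-1/3088) = -1871/526 - 4111/3088 = -3970017/812144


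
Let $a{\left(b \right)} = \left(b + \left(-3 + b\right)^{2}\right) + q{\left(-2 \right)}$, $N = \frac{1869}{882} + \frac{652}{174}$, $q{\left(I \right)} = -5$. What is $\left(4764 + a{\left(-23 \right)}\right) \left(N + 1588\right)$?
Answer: $\frac{1751078758}{203} \approx 8.626 \cdot 10^{6}$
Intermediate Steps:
$N = \frac{7145}{1218}$ ($N = 1869 \cdot \frac{1}{882} + 652 \cdot \frac{1}{174} = \frac{89}{42} + \frac{326}{87} = \frac{7145}{1218} \approx 5.8662$)
$a{\left(b \right)} = -5 + b + \left(-3 + b\right)^{2}$ ($a{\left(b \right)} = \left(b + \left(-3 + b\right)^{2}\right) - 5 = -5 + b + \left(-3 + b\right)^{2}$)
$\left(4764 + a{\left(-23 \right)}\right) \left(N + 1588\right) = \left(4764 - \left(28 - \left(-3 - 23\right)^{2}\right)\right) \left(\frac{7145}{1218} + 1588\right) = \left(4764 - \left(28 - 676\right)\right) \frac{1941329}{1218} = \left(4764 - -648\right) \frac{1941329}{1218} = \left(4764 + 648\right) \frac{1941329}{1218} = 5412 \cdot \frac{1941329}{1218} = \frac{1751078758}{203}$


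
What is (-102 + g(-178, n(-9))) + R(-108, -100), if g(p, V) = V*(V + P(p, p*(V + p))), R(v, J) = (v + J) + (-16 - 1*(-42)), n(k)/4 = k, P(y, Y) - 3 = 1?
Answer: 868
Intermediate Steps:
P(y, Y) = 4 (P(y, Y) = 3 + 1 = 4)
n(k) = 4*k
R(v, J) = 26 + J + v (R(v, J) = (J + v) + (-16 + 42) = (J + v) + 26 = 26 + J + v)
g(p, V) = V*(4 + V) (g(p, V) = V*(V + 4) = V*(4 + V))
(-102 + g(-178, n(-9))) + R(-108, -100) = (-102 + (4*(-9))*(4 + 4*(-9))) + (26 - 100 - 108) = (-102 - 36*(4 - 36)) - 182 = (-102 - 36*(-32)) - 182 = (-102 + 1152) - 182 = 1050 - 182 = 868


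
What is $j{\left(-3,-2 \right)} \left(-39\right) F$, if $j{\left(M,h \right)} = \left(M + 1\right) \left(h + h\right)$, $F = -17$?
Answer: $5304$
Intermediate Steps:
$j{\left(M,h \right)} = 2 h \left(1 + M\right)$ ($j{\left(M,h \right)} = \left(1 + M\right) 2 h = 2 h \left(1 + M\right)$)
$j{\left(-3,-2 \right)} \left(-39\right) F = 2 \left(-2\right) \left(1 - 3\right) \left(-39\right) \left(-17\right) = 2 \left(-2\right) \left(-2\right) \left(-39\right) \left(-17\right) = 8 \left(-39\right) \left(-17\right) = \left(-312\right) \left(-17\right) = 5304$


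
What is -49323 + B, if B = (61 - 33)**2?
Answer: -48539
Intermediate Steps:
B = 784 (B = 28**2 = 784)
-49323 + B = -49323 + 784 = -48539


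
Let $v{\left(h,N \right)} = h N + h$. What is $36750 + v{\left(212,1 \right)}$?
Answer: $37174$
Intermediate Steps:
$v{\left(h,N \right)} = h + N h$ ($v{\left(h,N \right)} = N h + h = h + N h$)
$36750 + v{\left(212,1 \right)} = 36750 + 212 \left(1 + 1\right) = 36750 + 212 \cdot 2 = 36750 + 424 = 37174$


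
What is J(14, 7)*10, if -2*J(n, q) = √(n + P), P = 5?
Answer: -5*√19 ≈ -21.794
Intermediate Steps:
J(n, q) = -√(5 + n)/2 (J(n, q) = -√(n + 5)/2 = -√(5 + n)/2)
J(14, 7)*10 = -√(5 + 14)/2*10 = -√19/2*10 = -5*√19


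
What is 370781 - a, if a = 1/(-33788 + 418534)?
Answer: 142656506625/384746 ≈ 3.7078e+5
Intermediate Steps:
a = 1/384746 ≈ 2.5991e-6
370781 - a = 370781 - 1*1/384746 = 370781 - 1/384746 = 142656506625/384746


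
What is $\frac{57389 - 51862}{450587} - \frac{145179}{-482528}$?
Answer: $\frac{68082702329}{217420843936} \approx 0.31314$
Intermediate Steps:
$\frac{57389 - 51862}{450587} - \frac{145179}{-482528} = 5527 \cdot \frac{1}{450587} - - \frac{145179}{482528} = \frac{5527}{450587} + \frac{145179}{482528} = \frac{68082702329}{217420843936}$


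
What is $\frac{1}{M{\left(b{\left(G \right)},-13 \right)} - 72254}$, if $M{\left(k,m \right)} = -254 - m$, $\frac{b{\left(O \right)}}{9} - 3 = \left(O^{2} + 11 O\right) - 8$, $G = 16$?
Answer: $- \frac{1}{72495} \approx -1.3794 \cdot 10^{-5}$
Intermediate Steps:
$b{\left(O \right)} = -45 + 9 O^{2} + 99 O$ ($b{\left(O \right)} = 27 + 9 \left(\left(O^{2} + 11 O\right) - 8\right) = 27 + 9 \left(-8 + O^{2} + 11 O\right) = 27 + \left(-72 + 9 O^{2} + 99 O\right) = -45 + 9 O^{2} + 99 O$)
$\frac{1}{M{\left(b{\left(G \right)},-13 \right)} - 72254} = \frac{1}{\left(-254 - -13\right) - 72254} = \frac{1}{\left(-254 + 13\right) - 72254} = \frac{1}{-241 - 72254} = \frac{1}{-72495} = - \frac{1}{72495}$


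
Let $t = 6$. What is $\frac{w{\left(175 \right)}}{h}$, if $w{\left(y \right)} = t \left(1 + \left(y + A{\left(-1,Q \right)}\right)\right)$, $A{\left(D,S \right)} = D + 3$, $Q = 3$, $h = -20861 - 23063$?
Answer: $- \frac{267}{10981} \approx -0.024315$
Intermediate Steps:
$h = -43924$
$A{\left(D,S \right)} = 3 + D$
$w{\left(y \right)} = 18 + 6 y$ ($w{\left(y \right)} = 6 \left(1 + \left(y + \left(3 - 1\right)\right)\right) = 6 \left(1 + \left(y + 2\right)\right) = 6 \left(1 + \left(2 + y\right)\right) = 6 \left(3 + y\right) = 18 + 6 y$)
$\frac{w{\left(175 \right)}}{h} = \frac{18 + 6 \cdot 175}{-43924} = \left(18 + 1050\right) \left(- \frac{1}{43924}\right) = 1068 \left(- \frac{1}{43924}\right) = - \frac{267}{10981}$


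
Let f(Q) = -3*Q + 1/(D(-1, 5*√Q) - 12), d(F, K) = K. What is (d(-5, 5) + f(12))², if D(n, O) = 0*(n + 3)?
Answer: 139129/144 ≈ 966.17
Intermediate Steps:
D(n, O) = 0 (D(n, O) = 0*(3 + n) = 0)
f(Q) = -1/12 - 3*Q (f(Q) = -3*Q + 1/(0 - 12) = -3*Q + 1/(-12) = -3*Q - 1/12 = -1/12 - 3*Q)
(d(-5, 5) + f(12))² = (5 + (-1/12 - 3*12))² = (5 + (-1/12 - 36))² = (5 - 433/12)² = (-373/12)² = 139129/144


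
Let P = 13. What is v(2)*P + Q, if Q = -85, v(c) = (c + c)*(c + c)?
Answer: 123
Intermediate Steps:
v(c) = 4*c² (v(c) = (2*c)*(2*c) = 4*c²)
v(2)*P + Q = (4*2²)*13 - 85 = (4*4)*13 - 85 = 16*13 - 85 = 208 - 85 = 123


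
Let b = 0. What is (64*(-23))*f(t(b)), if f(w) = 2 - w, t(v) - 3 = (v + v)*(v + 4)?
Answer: 1472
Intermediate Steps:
t(v) = 3 + 2*v*(4 + v) (t(v) = 3 + (v + v)*(v + 4) = 3 + (2*v)*(4 + v) = 3 + 2*v*(4 + v))
(64*(-23))*f(t(b)) = (64*(-23))*(2 - (3 + 2*0² + 8*0)) = -1472*(2 - (3 + 2*0 + 0)) = -1472*(2 - (3 + 0 + 0)) = -1472*(2 - 1*3) = -1472*(2 - 3) = -1472*(-1) = 1472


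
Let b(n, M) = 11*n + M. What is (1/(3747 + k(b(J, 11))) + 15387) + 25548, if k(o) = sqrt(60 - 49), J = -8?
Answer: 574727321877/14039998 - sqrt(11)/14039998 ≈ 40935.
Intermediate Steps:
b(n, M) = M + 11*n
k(o) = sqrt(11)
(1/(3747 + k(b(J, 11))) + 15387) + 25548 = (1/(3747 + sqrt(11)) + 15387) + 25548 = (15387 + 1/(3747 + sqrt(11))) + 25548 = 40935 + 1/(3747 + sqrt(11))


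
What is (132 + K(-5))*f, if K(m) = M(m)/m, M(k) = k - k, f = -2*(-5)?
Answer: 1320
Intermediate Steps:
f = 10
M(k) = 0
K(m) = 0 (K(m) = 0/m = 0)
(132 + K(-5))*f = (132 + 0)*10 = 132*10 = 1320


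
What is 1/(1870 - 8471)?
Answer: -1/6601 ≈ -0.00015149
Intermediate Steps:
1/(1870 - 8471) = 1/(-6601) = -1/6601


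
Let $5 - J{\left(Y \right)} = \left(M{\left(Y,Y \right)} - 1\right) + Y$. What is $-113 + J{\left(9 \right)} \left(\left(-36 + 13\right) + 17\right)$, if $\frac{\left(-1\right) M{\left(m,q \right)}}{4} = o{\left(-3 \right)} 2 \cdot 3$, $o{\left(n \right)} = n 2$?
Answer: $769$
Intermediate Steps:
$o{\left(n \right)} = 2 n$
$M{\left(m,q \right)} = 144$ ($M{\left(m,q \right)} = - 4 \cdot 2 \left(-3\right) 2 \cdot 3 = - 4 \left(-6\right) 2 \cdot 3 = - 4 \left(\left(-12\right) 3\right) = \left(-4\right) \left(-36\right) = 144$)
$J{\left(Y \right)} = -138 - Y$ ($J{\left(Y \right)} = 5 - \left(\left(144 - 1\right) + Y\right) = 5 - \left(143 + Y\right) = -138 - Y$)
$-113 + J{\left(9 \right)} \left(\left(-36 + 13\right) + 17\right) = -113 + \left(-138 - 9\right) \left(\left(-36 + 13\right) + 17\right) = -113 + \left(-138 - 9\right) \left(-23 + 17\right) = -113 - -882 = -113 + 882 = 769$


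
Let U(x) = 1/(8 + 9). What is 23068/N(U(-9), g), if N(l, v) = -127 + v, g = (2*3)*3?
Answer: -23068/109 ≈ -211.63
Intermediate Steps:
U(x) = 1/17
g = 18 (g = 6*3 = 18)
23068/N(U(-9), g) = 23068/(-127 + 18) = 23068/(-109) = 23068*(-1/109) = -23068/109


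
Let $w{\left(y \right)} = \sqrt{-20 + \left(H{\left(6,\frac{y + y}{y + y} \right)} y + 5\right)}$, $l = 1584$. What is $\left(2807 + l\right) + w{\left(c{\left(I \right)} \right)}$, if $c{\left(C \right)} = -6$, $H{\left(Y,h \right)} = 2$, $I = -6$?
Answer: $4391 + 3 i \sqrt{3} \approx 4391.0 + 5.1962 i$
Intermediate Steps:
$w{\left(y \right)} = \sqrt{-15 + 2 y}$ ($w{\left(y \right)} = \sqrt{-20 + \left(2 y + 5\right)} = \sqrt{-20 + \left(5 + 2 y\right)} = \sqrt{-15 + 2 y}$)
$\left(2807 + l\right) + w{\left(c{\left(I \right)} \right)} = \left(2807 + 1584\right) + \sqrt{-15 + 2 \left(-6\right)} = 4391 + \sqrt{-15 - 12} = 4391 + \sqrt{-27} = 4391 + 3 i \sqrt{3}$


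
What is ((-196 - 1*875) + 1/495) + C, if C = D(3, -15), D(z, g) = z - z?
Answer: -530144/495 ≈ -1071.0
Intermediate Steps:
D(z, g) = 0
C = 0
((-196 - 1*875) + 1/495) + C = ((-196 - 1*875) + 1/495) + 0 = ((-196 - 875) + 1/495) + 0 = (-1071 + 1/495) + 0 = -530144/495 + 0 = -530144/495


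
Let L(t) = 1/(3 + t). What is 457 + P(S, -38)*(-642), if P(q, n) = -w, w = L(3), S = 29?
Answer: 564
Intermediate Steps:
w = ⅙ (w = 1/(3 + 3) = 1/6 = ⅙ ≈ 0.16667)
P(q, n) = -⅙ (P(q, n) = -1*⅙ = -⅙)
457 + P(S, -38)*(-642) = 457 - ⅙*(-642) = 457 + 107 = 564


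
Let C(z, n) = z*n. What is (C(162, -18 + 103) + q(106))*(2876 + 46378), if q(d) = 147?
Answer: 685467918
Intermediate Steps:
C(z, n) = n*z
(C(162, -18 + 103) + q(106))*(2876 + 46378) = ((-18 + 103)*162 + 147)*(2876 + 46378) = (85*162 + 147)*49254 = (13770 + 147)*49254 = 13917*49254 = 685467918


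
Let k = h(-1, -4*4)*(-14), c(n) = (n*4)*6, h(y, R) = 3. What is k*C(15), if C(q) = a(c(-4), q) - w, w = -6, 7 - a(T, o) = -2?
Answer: -630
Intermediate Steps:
c(n) = 24*n (c(n) = (4*n)*6 = 24*n)
a(T, o) = 9 (a(T, o) = 7 - 1*(-2) = 7 + 2 = 9)
C(q) = 15 (C(q) = 9 - 1*(-6) = 9 + 6 = 15)
k = -42 (k = 3*(-14) = -42)
k*C(15) = -42*15 = -630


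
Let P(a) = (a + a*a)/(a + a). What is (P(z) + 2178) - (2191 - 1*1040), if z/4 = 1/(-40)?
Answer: 20549/20 ≈ 1027.4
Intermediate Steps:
z = -⅒ (z = 4/(-40) = 4*(-1/40) = -⅒ ≈ -0.10000)
P(a) = (a + a²)/(2*a) (P(a) = (a + a²)/((2*a)) = (a + a²)*(1/(2*a)) = (a + a²)/(2*a))
(P(z) + 2178) - (2191 - 1*1040) = ((½ + (½)*(-⅒)) + 2178) - (2191 - 1*1040) = ((½ - 1/20) + 2178) - (2191 - 1040) = (9/20 + 2178) - 1*1151 = 43569/20 - 1151 = 20549/20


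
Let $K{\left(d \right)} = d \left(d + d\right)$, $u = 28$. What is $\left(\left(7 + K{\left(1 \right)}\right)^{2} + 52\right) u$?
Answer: $3724$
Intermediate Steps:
$K{\left(d \right)} = 2 d^{2}$ ($K{\left(d \right)} = d 2 d = 2 d^{2}$)
$\left(\left(7 + K{\left(1 \right)}\right)^{2} + 52\right) u = \left(\left(7 + 2 \cdot 1^{2}\right)^{2} + 52\right) 28 = \left(\left(7 + 2 \cdot 1\right)^{2} + 52\right) 28 = \left(\left(7 + 2\right)^{2} + 52\right) 28 = \left(9^{2} + 52\right) 28 = \left(81 + 52\right) 28 = 133 \cdot 28 = 3724$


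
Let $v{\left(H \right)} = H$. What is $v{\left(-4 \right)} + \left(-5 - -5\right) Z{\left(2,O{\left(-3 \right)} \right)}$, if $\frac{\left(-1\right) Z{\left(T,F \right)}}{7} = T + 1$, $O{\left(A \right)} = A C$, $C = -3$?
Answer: $-4$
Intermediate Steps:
$O{\left(A \right)} = - 3 A$ ($O{\left(A \right)} = A \left(-3\right) = - 3 A$)
$Z{\left(T,F \right)} = -7 - 7 T$ ($Z{\left(T,F \right)} = - 7 \left(T + 1\right) = - 7 \left(1 + T\right) = -7 - 7 T$)
$v{\left(-4 \right)} + \left(-5 - -5\right) Z{\left(2,O{\left(-3 \right)} \right)} = -4 + \left(-5 - -5\right) \left(-7 - 14\right) = -4 + \left(-5 + 5\right) \left(-7 - 14\right) = -4 + 0 \left(-21\right) = -4 + 0 = -4$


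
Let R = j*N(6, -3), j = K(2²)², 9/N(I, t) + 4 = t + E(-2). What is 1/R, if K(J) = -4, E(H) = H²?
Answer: -1/48 ≈ -0.020833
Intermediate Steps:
N(I, t) = 9/t (N(I, t) = 9/(-4 + (t + (-2)²)) = 9/(-4 + (t + 4)) = 9/(-4 + (4 + t)) = 9/t)
j = 16 (j = (-4)² = 16)
R = -48 (R = 16*(9/(-3)) = 16*(9*(-⅓)) = 16*(-3) = -48)
1/R = 1/(-48) = -1/48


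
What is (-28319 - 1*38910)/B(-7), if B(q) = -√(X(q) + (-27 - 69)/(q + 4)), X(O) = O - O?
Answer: 67229*√2/8 ≈ 11885.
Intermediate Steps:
X(O) = 0
B(q) = -4*√6*√(-1/(4 + q)) (B(q) = -√(0 + (-27 - 69)/(q + 4)) = -√(0 - 96/(4 + q)) = -√(-96/(4 + q)) = -4*√6*√(-1/(4 + q)))
(-28319 - 1*38910)/B(-7) = (-28319 - 1*38910)/((-4*√6*√(-1/(4 - 7)))) = (-28319 - 38910)/((-4*√6*√(-1/(-3)))) = -67229*(-√2/8) = -(-67229)*√2/8 = 67229*√2/8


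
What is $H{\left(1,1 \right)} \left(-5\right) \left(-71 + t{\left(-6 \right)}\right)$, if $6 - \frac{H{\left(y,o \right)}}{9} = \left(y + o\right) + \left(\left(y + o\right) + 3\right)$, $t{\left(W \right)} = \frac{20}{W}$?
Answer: $-3345$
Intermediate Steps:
$H{\left(y,o \right)} = 27 - 18 o - 18 y$ ($H{\left(y,o \right)} = 54 - 9 \left(\left(y + o\right) + \left(\left(y + o\right) + 3\right)\right) = 54 - 9 \left(\left(o + y\right) + \left(\left(o + y\right) + 3\right)\right) = 54 - 9 \left(\left(o + y\right) + \left(3 + o + y\right)\right) = 54 - 9 \left(3 + 2 o + 2 y\right) = 54 - \left(27 + 18 o + 18 y\right) = 27 - 18 o - 18 y$)
$H{\left(1,1 \right)} \left(-5\right) \left(-71 + t{\left(-6 \right)}\right) = \left(27 - 18 - 18\right) \left(-5\right) \left(-71 + \frac{20}{-6}\right) = \left(27 - 18 - 18\right) \left(-5\right) \left(-71 + 20 \left(- \frac{1}{6}\right)\right) = \left(-9\right) \left(-5\right) \left(-71 - \frac{10}{3}\right) = 45 \left(- \frac{223}{3}\right) = -3345$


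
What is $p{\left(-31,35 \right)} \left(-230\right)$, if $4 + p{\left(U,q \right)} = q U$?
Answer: $250470$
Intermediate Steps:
$p{\left(U,q \right)} = -4 + U q$ ($p{\left(U,q \right)} = -4 + q U = -4 + U q$)
$p{\left(-31,35 \right)} \left(-230\right) = \left(-4 - 1085\right) \left(-230\right) = \left(-1089\right) \left(-230\right) = 250470$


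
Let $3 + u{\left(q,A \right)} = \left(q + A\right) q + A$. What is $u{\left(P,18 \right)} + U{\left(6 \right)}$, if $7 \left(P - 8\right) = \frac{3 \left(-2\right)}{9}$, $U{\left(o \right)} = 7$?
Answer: $\frac{100006}{441} \approx 226.77$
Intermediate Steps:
$P = \frac{166}{21}$ ($P = 8 + \frac{3 \left(-2\right) \frac{1}{9}}{7} = 8 + \frac{\left(-6\right) \frac{1}{9}}{7} = 8 + \frac{1}{7} \left(- \frac{2}{3}\right) = 8 - \frac{2}{21} = \frac{166}{21} \approx 7.9048$)
$u{\left(q,A \right)} = -3 + A + q \left(A + q\right)$ ($u{\left(q,A \right)} = -3 + \left(\left(q + A\right) q + A\right) = -3 + \left(\left(A + q\right) q + A\right) = -3 + \left(q \left(A + q\right) + A\right) = -3 + \left(A + q \left(A + q\right)\right) = -3 + A + q \left(A + q\right)$)
$u{\left(P,18 \right)} + U{\left(6 \right)} = \left(-3 + 18 + \left(\frac{166}{21}\right)^{2} + 18 \cdot \frac{166}{21}\right) + 7 = \left(-3 + 18 + \frac{27556}{441} + \frac{996}{7}\right) + 7 = \frac{96919}{441} + 7 = \frac{100006}{441}$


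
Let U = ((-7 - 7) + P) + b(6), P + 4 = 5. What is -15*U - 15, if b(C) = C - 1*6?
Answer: 180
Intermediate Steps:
P = 1 (P = -4 + 5 = 1)
b(C) = -6 + C (b(C) = C - 6 = -6 + C)
U = -13 (U = ((-7 - 7) + 1) + (-6 + 6) = (-14 + 1) + 0 = -13 + 0 = -13)
-15*U - 15 = -15*(-13) - 15 = 195 - 15 = 180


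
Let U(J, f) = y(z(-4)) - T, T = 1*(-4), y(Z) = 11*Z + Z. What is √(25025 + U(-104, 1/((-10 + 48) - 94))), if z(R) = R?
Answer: √24981 ≈ 158.05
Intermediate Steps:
y(Z) = 12*Z
T = -4
U(J, f) = -44 (U(J, f) = 12*(-4) - 1*(-4) = -48 + 4 = -44)
√(25025 + U(-104, 1/((-10 + 48) - 94))) = √(25025 - 44) = √24981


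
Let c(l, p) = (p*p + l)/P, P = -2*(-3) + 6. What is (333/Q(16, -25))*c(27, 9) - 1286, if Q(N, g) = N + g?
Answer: -1619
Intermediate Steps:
P = 12 (P = 6 + 6 = 12)
c(l, p) = l/12 + p²/12 (c(l, p) = (p*p + l)/12 = (p² + l)*(1/12) = (l + p²)*(1/12) = l/12 + p²/12)
(333/Q(16, -25))*c(27, 9) - 1286 = (333/(16 - 25))*((1/12)*27 + (1/12)*9²) - 1286 = (333/(-9))*(9/4 + (1/12)*81) - 1286 = (333*(-⅑))*(9/4 + 27/4) - 1286 = -37*9 - 1286 = -333 - 1286 = -1619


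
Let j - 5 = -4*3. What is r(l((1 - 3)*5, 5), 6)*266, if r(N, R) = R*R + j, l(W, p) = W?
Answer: 7714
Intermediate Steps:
j = -7 (j = 5 - 4*3 = 5 - 12 = -7)
r(N, R) = -7 + R² (r(N, R) = R*R - 7 = R² - 7 = -7 + R²)
r(l((1 - 3)*5, 5), 6)*266 = (-7 + 6²)*266 = (-7 + 36)*266 = 29*266 = 7714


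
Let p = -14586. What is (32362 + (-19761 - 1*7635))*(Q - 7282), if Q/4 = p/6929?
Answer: -1484373308/41 ≈ -3.6204e+7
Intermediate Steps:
Q = -4488/533 (Q = 4*(-14586/6929) = 4*(-14586*1/6929) = 4*(-1122/533) = -4488/533 ≈ -8.4203)
(32362 + (-19761 - 1*7635))*(Q - 7282) = (32362 + (-19761 - 1*7635))*(-4488/533 - 7282) = (32362 + (-19761 - 7635))*(-3885794/533) = (32362 - 27396)*(-3885794/533) = 4966*(-3885794/533) = -1484373308/41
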